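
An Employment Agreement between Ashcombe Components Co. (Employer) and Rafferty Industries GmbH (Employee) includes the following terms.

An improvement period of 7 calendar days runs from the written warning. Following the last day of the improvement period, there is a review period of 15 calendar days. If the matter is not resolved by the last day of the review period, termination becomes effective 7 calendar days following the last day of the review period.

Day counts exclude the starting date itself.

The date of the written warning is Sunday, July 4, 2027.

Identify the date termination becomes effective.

Adding 7 calendar days to July 4, 2027 gives July 11, 2027, which is the last day of the improvement period.
The last day of the review period: 15 calendar days after July 11, 2027 is July 26, 2027.
Adding 7 calendar days to July 26, 2027 gives August 2, 2027, which is the date termination becomes effective.

August 2, 2027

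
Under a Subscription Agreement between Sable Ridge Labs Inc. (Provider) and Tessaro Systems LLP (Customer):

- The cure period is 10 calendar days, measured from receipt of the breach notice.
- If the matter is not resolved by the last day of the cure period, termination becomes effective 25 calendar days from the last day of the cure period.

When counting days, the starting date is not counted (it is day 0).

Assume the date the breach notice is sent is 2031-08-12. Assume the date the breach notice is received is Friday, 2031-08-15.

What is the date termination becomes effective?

2031-09-19

The last day of the cure period: 10 calendar days after 2031-08-15 is 2031-08-25.
The date termination becomes effective: 2031-08-25 + 25 days = 2031-09-19.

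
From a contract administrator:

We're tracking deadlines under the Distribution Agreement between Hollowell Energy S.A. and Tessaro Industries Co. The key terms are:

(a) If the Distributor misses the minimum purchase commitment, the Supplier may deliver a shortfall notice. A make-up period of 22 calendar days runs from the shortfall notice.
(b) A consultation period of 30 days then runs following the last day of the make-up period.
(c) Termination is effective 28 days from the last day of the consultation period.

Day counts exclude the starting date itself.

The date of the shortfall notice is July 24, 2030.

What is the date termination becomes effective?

October 12, 2030

The last day of the make-up period: July 24, 2030 + 22 days = August 15, 2030.
Adding 30 calendar days to August 15, 2030 gives September 14, 2030, which is the last day of the consultation period.
The date termination becomes effective: September 14, 2030 + 28 days = October 12, 2030.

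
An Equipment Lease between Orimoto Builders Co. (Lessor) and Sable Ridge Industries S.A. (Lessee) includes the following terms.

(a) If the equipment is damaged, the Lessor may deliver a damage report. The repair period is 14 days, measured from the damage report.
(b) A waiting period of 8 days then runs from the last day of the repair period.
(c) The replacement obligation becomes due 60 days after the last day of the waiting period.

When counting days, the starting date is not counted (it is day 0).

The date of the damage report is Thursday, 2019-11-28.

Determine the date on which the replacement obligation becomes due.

Adding 14 calendar days to 2019-11-28 gives 2019-12-12, which is the last day of the repair period.
The last day of the waiting period: 8 calendar days after 2019-12-12 is 2019-12-20.
Adding 60 calendar days to 2019-12-20 gives 2020-02-18, which is the date on which the replacement obligation becomes due.

2020-02-18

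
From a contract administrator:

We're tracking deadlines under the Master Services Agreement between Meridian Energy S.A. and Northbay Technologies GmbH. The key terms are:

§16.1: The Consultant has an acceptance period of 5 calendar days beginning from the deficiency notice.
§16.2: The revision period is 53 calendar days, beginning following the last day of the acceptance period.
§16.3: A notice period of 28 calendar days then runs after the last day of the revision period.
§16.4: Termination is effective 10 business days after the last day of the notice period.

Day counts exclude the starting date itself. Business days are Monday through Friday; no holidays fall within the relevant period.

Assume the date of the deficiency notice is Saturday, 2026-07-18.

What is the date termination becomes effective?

2026-10-26

Adding 5 calendar days to 2026-07-18 gives 2026-07-23, which is the last day of the acceptance period.
The last day of the revision period: 2026-07-23 + 53 days = 2026-09-14.
The last day of the notice period: 28 calendar days after 2026-09-14 is 2026-10-12.
From Monday, 2026-10-12, 10 business days (Oct 13, Oct 14, Oct 15, Oct 16, Oct 19, Oct 20, Oct 21, Oct 22, Oct 23, Oct 26, skipping weekends) brings us to Monday, 2026-10-26, which is the date termination becomes effective.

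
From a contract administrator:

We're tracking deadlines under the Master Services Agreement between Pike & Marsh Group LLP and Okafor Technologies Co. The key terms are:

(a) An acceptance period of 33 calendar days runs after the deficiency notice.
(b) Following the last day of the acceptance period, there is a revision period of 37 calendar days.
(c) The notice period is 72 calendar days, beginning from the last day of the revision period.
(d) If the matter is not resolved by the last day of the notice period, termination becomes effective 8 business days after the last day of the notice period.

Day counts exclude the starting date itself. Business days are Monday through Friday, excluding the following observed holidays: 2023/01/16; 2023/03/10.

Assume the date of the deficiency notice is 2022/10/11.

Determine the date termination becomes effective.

2023/03/15

Adding 33 calendar days to 2022/10/11 gives 2022/11/13, which is the last day of the acceptance period.
The last day of the revision period: 2022/11/13 + 37 days = 2022/12/20.
The last day of the notice period: 2022/12/20 + 72 days = 2023/03/02.
From Thursday, 2023/03/02, 8 business days (Mar 3, Mar 6, Mar 7, Mar 8, Mar 9, Mar 13, Mar 14, Mar 15, skipping weekends and the listed holiday on Mar 10) brings us to Wednesday, 2023/03/15, which is the date termination becomes effective.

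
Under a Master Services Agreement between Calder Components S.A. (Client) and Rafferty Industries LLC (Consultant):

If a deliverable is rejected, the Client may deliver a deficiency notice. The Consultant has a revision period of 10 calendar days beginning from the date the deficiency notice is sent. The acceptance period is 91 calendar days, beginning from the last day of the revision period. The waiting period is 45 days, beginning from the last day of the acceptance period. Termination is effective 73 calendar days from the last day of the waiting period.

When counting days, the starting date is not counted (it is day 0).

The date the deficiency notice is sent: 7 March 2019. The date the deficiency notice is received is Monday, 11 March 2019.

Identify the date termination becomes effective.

Adding 10 calendar days to 7 March 2019 gives 17 March 2019, which is the last day of the revision period.
The last day of the acceptance period: 91 calendar days after 17 March 2019 is 16 June 2019.
The last day of the waiting period: 45 calendar days after 16 June 2019 is 31 July 2019.
Adding 73 calendar days to 31 July 2019 gives 12 October 2019, which is the date termination becomes effective.

12 October 2019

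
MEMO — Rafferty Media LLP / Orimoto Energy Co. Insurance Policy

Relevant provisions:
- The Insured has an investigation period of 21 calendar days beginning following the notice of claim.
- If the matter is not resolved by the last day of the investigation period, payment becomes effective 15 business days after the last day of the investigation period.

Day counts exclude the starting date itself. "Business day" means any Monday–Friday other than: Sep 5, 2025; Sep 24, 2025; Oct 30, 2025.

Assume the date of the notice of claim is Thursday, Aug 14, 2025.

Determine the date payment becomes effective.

The last day of the investigation period: Aug 14, 2025 + 21 days = Sep 4, 2025.
The date payment becomes effective: counting 15 business days from Thursday, Sep 4, 2025 (Sep 8, Sep 9, Sep 10, Sep 11, …, Sep 25, Sep 26, Sep 29, skipping weekends and the listed holidays on Sep 5, Sep 24) reaches Monday, Sep 29, 2025.

Sep 29, 2025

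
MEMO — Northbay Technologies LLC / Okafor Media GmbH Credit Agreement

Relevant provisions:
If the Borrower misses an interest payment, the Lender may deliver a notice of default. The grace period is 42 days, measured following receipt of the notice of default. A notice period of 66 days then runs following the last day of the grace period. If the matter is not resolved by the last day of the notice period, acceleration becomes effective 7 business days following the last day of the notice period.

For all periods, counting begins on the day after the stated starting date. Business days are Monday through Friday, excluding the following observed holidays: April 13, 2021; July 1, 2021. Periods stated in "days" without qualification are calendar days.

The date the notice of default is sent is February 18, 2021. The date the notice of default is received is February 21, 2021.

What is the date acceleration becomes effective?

Adding 42 calendar days to February 21, 2021 gives April 4, 2021, which is the last day of the grace period.
The last day of the notice period: April 4, 2021 + 66 days = June 9, 2021.
The date acceleration becomes effective: 7 business days after Wednesday, June 9, 2021, skipping weekends — Jun 10, Jun 11, Jun 14, Jun 15, Jun 16, Jun 17, Jun 18 — lands on Friday, June 18, 2021.

June 18, 2021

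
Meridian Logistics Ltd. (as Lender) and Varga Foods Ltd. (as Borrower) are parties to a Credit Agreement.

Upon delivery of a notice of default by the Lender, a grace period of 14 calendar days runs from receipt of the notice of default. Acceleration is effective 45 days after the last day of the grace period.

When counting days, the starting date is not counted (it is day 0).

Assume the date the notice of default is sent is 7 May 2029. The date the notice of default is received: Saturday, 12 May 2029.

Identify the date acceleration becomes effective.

The last day of the grace period: 12 May 2029 + 14 days = 26 May 2029.
Adding 45 calendar days to 26 May 2029 gives 10 July 2029, which is the date acceleration becomes effective.

10 July 2029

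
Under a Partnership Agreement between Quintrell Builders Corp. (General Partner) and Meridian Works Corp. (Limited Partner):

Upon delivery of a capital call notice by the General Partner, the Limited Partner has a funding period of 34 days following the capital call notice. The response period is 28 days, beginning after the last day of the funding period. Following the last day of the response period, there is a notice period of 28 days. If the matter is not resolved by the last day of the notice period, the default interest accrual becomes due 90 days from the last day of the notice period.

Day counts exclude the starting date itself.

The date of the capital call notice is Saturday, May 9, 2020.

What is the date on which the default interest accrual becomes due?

The last day of the funding period: May 9, 2020 + 34 days = June 12, 2020.
The last day of the response period: June 12, 2020 + 28 days = July 10, 2020.
The last day of the notice period: July 10, 2020 + 28 days = August 7, 2020.
The date on which the default interest accrual becomes due: August 7, 2020 + 90 days = November 5, 2020.

November 5, 2020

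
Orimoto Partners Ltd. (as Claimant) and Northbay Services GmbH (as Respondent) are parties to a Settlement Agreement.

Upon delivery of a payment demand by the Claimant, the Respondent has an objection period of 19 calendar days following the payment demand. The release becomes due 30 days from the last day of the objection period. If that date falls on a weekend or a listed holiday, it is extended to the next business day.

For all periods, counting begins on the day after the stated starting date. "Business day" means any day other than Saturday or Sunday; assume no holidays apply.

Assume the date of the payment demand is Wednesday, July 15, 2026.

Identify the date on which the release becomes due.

September 2, 2026

The last day of the objection period: July 15, 2026 + 19 days = August 3, 2026.
The date on which the release becomes due: August 3, 2026 + 30 days = September 2, 2026. September 2, 2026 is a Wednesday, so no roll-forward applies.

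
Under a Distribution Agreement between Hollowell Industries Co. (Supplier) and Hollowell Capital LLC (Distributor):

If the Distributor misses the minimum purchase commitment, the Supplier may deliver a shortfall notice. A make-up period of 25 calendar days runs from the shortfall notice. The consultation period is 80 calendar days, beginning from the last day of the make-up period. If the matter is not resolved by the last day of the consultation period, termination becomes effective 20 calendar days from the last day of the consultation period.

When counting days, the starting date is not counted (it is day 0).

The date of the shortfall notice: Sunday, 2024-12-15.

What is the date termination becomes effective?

The last day of the make-up period: 25 calendar days after 2024-12-15 is 2025-01-09.
Adding 80 calendar days to 2025-01-09 gives 2025-03-30, which is the last day of the consultation period.
The date termination becomes effective: 20 calendar days after 2025-03-30 is 2025-04-19.

2025-04-19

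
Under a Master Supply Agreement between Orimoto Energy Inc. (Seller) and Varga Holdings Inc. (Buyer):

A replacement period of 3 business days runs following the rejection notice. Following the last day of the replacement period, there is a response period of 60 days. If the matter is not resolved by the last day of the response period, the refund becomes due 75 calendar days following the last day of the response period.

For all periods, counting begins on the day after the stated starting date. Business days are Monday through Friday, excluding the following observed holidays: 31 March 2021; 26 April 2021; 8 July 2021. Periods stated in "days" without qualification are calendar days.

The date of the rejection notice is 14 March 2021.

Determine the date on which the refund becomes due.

30 July 2021

From Sunday, 14 March 2021, 3 business days (Mar 15, Mar 16, Mar 17, skipping weekends) brings us to Wednesday, 17 March 2021, which is the last day of the replacement period.
Adding 60 calendar days to 17 March 2021 gives 16 May 2021, which is the last day of the response period.
Adding 75 calendar days to 16 May 2021 gives 30 July 2021, which is the date on which the refund becomes due.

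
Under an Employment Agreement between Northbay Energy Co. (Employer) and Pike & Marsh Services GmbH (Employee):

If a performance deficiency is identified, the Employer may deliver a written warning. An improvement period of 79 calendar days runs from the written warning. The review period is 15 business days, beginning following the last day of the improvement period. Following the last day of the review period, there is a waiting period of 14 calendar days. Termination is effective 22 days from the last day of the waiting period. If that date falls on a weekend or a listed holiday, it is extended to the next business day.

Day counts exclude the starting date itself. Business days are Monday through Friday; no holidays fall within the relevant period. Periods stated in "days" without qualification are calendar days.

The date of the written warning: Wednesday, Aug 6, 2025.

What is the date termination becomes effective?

The last day of the improvement period: Aug 6, 2025 + 79 days = Oct 24, 2025.
The last day of the review period: counting 15 business days from Friday, Oct 24, 2025 (Oct 27, Oct 28, Oct 29, Oct 30, …, Nov 12, Nov 13, Nov 14, skipping weekends) reaches Friday, Nov 14, 2025.
The last day of the waiting period: 14 calendar days after Nov 14, 2025 is Nov 28, 2025.
The date termination becomes effective: 22 calendar days after Nov 28, 2025 is Dec 20, 2025. That falls on a Saturday, so it rolls to the next business day, Monday, Dec 22, 2025.

Dec 22, 2025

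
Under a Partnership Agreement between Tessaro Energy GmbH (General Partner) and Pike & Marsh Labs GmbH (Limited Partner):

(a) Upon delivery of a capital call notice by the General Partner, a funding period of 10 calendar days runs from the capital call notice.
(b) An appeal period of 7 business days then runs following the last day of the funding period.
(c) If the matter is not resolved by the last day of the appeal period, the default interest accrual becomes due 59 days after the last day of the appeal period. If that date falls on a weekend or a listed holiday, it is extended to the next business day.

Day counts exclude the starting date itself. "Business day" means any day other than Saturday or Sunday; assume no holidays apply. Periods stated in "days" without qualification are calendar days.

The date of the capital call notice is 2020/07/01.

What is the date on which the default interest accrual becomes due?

Adding 10 calendar days to 2020/07/01 gives 2020/07/11, which is the last day of the funding period.
The last day of the appeal period: 7 business days after Saturday, 2020/07/11, skipping weekends — Jul 13, Jul 14, Jul 15, Jul 16, Jul 17, Jul 20, Jul 21 — lands on Tuesday, 2020/07/21.
The date on which the default interest accrual becomes due: 2020/07/21 + 59 days = 2020/09/18. 2020/09/18 is a Friday, so no roll-forward applies.

2020/09/18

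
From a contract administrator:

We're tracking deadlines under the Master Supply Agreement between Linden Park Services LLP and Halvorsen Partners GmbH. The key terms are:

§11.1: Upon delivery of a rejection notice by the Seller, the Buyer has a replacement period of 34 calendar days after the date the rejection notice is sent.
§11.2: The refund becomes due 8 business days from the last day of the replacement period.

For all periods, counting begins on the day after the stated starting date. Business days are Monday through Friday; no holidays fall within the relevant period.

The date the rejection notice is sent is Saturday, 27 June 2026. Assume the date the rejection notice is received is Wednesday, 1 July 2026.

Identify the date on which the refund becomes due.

12 August 2026

The last day of the replacement period: 27 June 2026 + 34 days = 31 July 2026.
From Friday, 31 July 2026, 8 business days (Aug 3, Aug 4, Aug 5, Aug 6, Aug 7, Aug 10, Aug 11, Aug 12, skipping weekends) brings us to Wednesday, 12 August 2026, which is the date on which the refund becomes due.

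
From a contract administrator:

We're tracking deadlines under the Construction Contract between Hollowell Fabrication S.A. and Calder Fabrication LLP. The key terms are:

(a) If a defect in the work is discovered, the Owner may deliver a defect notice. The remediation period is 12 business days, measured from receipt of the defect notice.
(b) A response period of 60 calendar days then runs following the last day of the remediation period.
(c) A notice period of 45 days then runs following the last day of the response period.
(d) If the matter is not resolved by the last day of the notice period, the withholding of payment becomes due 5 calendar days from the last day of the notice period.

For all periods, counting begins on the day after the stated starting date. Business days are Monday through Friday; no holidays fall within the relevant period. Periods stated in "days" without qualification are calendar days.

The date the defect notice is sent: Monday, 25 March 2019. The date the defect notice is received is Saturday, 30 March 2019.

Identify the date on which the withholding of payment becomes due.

4 August 2019

The last day of the remediation period: counting 12 business days from Saturday, 30 March 2019 (Apr 1, Apr 2, Apr 3, Apr 4, …, Apr 12, Apr 15, Apr 16, skipping weekends) reaches Tuesday, 16 April 2019.
The last day of the response period: 60 calendar days after 16 April 2019 is 15 June 2019.
The last day of the notice period: 45 calendar days after 15 June 2019 is 30 July 2019.
The date on which the withholding of payment becomes due: 5 calendar days after 30 July 2019 is 4 August 2019.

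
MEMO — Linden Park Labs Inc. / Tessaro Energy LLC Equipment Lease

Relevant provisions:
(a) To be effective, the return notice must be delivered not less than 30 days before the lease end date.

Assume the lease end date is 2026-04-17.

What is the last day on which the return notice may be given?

2026-03-18

2026-04-17 minus 30 days is 2026-03-18.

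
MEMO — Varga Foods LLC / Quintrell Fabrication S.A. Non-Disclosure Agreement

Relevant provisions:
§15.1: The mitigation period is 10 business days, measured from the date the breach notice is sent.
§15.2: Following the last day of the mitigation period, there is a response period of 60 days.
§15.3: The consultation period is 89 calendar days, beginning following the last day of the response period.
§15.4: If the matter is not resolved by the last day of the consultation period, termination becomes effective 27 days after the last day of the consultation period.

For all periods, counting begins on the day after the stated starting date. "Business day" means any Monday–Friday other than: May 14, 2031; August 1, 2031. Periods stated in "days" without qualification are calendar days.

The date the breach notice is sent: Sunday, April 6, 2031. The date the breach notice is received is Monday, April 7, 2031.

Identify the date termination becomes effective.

October 11, 2031

The last day of the mitigation period: counting 10 business days from Sunday, April 6, 2031 (Apr 7, Apr 8, Apr 9, Apr 10, Apr 11, Apr 14, Apr 15, Apr 16, Apr 17, Apr 18, skipping weekends) reaches Friday, April 18, 2031.
The last day of the response period: April 18, 2031 + 60 days = June 17, 2031.
The last day of the consultation period: 89 calendar days after June 17, 2031 is September 14, 2031.
The date termination becomes effective: September 14, 2031 + 27 days = October 11, 2031.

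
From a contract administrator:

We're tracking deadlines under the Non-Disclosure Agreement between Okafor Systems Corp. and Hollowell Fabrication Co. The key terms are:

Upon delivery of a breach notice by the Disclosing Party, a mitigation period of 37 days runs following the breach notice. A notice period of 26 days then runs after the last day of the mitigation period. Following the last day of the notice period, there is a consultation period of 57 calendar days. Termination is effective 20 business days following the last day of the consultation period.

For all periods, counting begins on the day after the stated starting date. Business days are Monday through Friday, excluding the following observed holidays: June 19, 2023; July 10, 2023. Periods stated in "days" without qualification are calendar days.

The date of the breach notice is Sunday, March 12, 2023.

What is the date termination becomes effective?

August 7, 2023

The last day of the mitigation period: March 12, 2023 + 37 days = April 18, 2023.
The last day of the notice period: 26 calendar days after April 18, 2023 is May 14, 2023.
The last day of the consultation period: May 14, 2023 + 57 days = July 10, 2023.
From Monday, July 10, 2023, 20 business days (Jul 11, Jul 12, Jul 13, Jul 14, …, Aug 3, Aug 4, Aug 7, skipping weekends) brings us to Monday, August 7, 2023, which is the date termination becomes effective.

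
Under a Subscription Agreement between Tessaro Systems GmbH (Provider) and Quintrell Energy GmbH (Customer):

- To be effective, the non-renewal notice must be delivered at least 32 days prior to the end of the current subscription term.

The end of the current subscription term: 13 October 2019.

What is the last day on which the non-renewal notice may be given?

11 September 2019

Counting back 32 calendar days from 13 October 2019 gives 11 September 2019.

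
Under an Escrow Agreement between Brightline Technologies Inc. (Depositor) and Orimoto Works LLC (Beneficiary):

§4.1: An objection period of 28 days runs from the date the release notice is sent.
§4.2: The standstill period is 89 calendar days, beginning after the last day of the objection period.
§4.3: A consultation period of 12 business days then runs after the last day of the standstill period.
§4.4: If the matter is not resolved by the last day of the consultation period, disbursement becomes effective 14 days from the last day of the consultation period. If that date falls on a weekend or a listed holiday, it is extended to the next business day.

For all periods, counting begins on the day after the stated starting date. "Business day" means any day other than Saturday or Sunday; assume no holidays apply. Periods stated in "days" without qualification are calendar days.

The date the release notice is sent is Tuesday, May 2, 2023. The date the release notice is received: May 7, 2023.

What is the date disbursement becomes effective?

Adding 28 calendar days to May 2, 2023 gives May 30, 2023, which is the last day of the objection period.
Adding 89 calendar days to May 30, 2023 gives Aug 27, 2023, which is the last day of the standstill period.
The last day of the consultation period: counting 12 business days from Sunday, Aug 27, 2023 (Aug 28, Aug 29, Aug 30, Aug 31, …, Sep 8, Sep 11, Sep 12, skipping weekends) reaches Tuesday, Sep 12, 2023.
Adding 14 calendar days to Sep 12, 2023 gives Sep 26, 2023, which is the date disbursement becomes effective. Sep 26, 2023 is a Tuesday, so no roll-forward applies.

Sep 26, 2023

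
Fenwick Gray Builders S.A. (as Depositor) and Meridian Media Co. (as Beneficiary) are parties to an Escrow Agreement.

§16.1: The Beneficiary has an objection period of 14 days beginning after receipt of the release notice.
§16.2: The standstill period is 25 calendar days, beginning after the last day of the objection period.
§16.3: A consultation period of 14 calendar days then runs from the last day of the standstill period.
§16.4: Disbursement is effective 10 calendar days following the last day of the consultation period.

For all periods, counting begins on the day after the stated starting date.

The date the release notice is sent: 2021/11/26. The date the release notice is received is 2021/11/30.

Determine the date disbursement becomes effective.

2022/02/01

Adding 14 calendar days to 2021/11/30 gives 2021/12/14, which is the last day of the objection period.
Adding 25 calendar days to 2021/12/14 gives 2022/01/08, which is the last day of the standstill period.
The last day of the consultation period: 14 calendar days after 2022/01/08 is 2022/01/22.
Adding 10 calendar days to 2022/01/22 gives 2022/02/01, which is the date disbursement becomes effective.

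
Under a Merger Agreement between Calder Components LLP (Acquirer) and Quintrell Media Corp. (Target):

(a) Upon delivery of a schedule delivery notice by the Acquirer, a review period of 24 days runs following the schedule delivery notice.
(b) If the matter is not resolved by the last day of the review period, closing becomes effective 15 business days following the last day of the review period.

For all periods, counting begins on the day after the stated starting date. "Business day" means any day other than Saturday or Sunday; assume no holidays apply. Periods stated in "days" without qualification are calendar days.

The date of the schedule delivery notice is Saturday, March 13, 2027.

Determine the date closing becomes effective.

April 27, 2027

Adding 24 calendar days to March 13, 2027 gives April 6, 2027, which is the last day of the review period.
The date closing becomes effective: 15 business days after Tuesday, April 6, 2027, skipping weekends — Apr 7, Apr 8, Apr 9, Apr 12, …, Apr 23, Apr 26, Apr 27 — lands on Tuesday, April 27, 2027.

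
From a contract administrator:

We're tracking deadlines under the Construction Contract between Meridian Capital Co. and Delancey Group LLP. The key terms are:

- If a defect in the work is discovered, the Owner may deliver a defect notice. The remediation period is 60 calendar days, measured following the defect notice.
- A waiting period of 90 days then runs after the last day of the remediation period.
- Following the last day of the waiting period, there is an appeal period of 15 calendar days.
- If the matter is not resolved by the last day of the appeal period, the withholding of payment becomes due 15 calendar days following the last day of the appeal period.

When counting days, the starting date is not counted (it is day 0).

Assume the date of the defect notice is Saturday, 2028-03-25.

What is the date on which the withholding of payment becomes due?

The last day of the remediation period: 60 calendar days after 2028-03-25 is 2028-05-24.
Adding 90 calendar days to 2028-05-24 gives 2028-08-22, which is the last day of the waiting period.
The last day of the appeal period: 15 calendar days after 2028-08-22 is 2028-09-06.
The date on which the withholding of payment becomes due: 2028-09-06 + 15 days = 2028-09-21.

2028-09-21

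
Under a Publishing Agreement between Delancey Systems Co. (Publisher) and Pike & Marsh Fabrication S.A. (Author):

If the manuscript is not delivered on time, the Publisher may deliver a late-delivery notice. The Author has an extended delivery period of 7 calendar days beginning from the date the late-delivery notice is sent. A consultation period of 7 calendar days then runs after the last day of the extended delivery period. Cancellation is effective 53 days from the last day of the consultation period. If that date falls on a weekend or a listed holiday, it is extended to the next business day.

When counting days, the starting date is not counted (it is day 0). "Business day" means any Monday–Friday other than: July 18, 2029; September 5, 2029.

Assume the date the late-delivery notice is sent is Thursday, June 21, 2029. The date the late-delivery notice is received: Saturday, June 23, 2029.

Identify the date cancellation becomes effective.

The last day of the extended delivery period: 7 calendar days after June 21, 2029 is June 28, 2029.
The last day of the consultation period: 7 calendar days after June 28, 2029 is July 5, 2029.
The date cancellation becomes effective: 53 calendar days after July 5, 2029 is August 27, 2029. August 27, 2029 is a Monday and is not a listed holiday, so no roll-forward applies.

August 27, 2029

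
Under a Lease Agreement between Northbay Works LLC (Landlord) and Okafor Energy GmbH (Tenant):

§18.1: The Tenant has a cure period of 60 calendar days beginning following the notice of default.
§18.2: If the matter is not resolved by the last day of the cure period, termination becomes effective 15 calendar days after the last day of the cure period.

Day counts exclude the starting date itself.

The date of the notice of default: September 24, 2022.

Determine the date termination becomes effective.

Adding 60 calendar days to September 24, 2022 gives November 23, 2022, which is the last day of the cure period.
The date termination becomes effective: 15 calendar days after November 23, 2022 is December 8, 2022.

December 8, 2022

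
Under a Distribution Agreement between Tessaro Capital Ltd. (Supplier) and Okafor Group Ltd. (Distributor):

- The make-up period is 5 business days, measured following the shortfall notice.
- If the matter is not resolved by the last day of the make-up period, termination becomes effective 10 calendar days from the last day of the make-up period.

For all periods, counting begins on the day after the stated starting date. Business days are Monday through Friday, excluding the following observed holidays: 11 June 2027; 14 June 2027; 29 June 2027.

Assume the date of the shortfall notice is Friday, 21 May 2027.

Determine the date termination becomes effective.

7 June 2027

From Friday, 21 May 2027, 5 business days (May 24, May 25, May 26, May 27, May 28, skipping weekends) brings us to Friday, 28 May 2027, which is the last day of the make-up period.
The date termination becomes effective: 10 calendar days after 28 May 2027 is 7 June 2027.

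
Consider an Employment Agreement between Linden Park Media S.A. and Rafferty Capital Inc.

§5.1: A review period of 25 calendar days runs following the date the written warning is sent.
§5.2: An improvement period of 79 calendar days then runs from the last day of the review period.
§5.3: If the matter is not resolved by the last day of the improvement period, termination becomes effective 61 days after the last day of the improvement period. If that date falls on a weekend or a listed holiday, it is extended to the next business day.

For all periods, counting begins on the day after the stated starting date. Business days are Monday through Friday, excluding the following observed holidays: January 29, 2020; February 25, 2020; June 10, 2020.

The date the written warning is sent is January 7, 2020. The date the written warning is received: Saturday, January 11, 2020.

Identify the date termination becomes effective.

The last day of the review period: January 7, 2020 + 25 days = February 1, 2020.
The last day of the improvement period: February 1, 2020 + 79 days = April 20, 2020.
The date termination becomes effective: 61 calendar days after April 20, 2020 is June 20, 2020. That falls on a Saturday, so it rolls to the next business day, Monday, June 22, 2020.

June 22, 2020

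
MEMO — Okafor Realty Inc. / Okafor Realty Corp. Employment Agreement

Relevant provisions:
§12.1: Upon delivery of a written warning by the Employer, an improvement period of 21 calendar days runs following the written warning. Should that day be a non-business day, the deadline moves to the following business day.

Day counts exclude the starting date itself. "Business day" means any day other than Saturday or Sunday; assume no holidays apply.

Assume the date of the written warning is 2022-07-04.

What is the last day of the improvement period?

The last day of the improvement period: 21 calendar days after 2022-07-04 is 2022-07-25. 2022-07-25 is a Monday, so no roll-forward applies.

2022-07-25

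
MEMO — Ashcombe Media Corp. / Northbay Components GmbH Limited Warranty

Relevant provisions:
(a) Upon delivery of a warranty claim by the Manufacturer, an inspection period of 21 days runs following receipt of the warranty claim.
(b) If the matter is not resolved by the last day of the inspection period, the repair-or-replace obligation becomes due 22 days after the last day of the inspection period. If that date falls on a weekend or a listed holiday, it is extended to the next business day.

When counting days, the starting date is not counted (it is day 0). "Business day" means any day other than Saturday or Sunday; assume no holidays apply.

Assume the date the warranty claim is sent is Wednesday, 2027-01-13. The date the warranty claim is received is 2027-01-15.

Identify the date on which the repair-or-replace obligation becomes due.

The last day of the inspection period: 2027-01-15 + 21 days = 2027-02-05.
The date on which the repair-or-replace obligation becomes due: 22 calendar days after 2027-02-05 is 2027-02-27. That falls on a Saturday, so it rolls to the next business day, Monday, 2027-03-01.

2027-03-01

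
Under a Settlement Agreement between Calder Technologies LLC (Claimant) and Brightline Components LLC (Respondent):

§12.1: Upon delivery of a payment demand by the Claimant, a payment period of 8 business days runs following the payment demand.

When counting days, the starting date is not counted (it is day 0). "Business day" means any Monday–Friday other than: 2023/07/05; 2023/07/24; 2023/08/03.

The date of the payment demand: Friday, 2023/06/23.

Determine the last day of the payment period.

2023/07/06

The last day of the payment period: 8 business days after Friday, 2023/06/23, skipping weekends and the listed holiday on Jul 5 — Jun 26, Jun 27, Jun 28, Jun 29, Jun 30, Jul 3, Jul 4, Jul 6 — lands on Thursday, 2023/07/06.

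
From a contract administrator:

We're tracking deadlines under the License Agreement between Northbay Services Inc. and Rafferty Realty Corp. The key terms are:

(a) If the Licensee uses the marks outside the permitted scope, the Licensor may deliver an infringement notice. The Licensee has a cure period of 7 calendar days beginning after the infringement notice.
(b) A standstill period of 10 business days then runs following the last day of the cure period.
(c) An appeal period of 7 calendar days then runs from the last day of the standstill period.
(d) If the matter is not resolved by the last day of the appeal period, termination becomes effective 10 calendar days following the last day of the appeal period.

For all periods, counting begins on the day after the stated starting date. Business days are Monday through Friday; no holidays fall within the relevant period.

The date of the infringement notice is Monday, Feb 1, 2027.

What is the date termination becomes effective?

The last day of the cure period: Feb 1, 2027 + 7 days = Feb 8, 2027.
The last day of the standstill period: 10 business days after Monday, Feb 8, 2027, skipping weekends — Feb 9, Feb 10, Feb 11, Feb 12, Feb 15, Feb 16, Feb 17, Feb 18, Feb 19, Feb 22 — lands on Monday, Feb 22, 2027.
The last day of the appeal period: 7 calendar days after Feb 22, 2027 is Mar 1, 2027.
Adding 10 calendar days to Mar 1, 2027 gives Mar 11, 2027, which is the date termination becomes effective.

Mar 11, 2027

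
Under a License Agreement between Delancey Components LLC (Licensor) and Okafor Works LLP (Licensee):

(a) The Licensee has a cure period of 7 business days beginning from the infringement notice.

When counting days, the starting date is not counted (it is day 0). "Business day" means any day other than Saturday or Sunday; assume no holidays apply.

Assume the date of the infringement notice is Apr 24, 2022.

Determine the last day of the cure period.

May 3, 2022

The last day of the cure period: 7 business days after Sunday, Apr 24, 2022, skipping weekends — Apr 25, Apr 26, Apr 27, Apr 28, Apr 29, May 2, May 3 — lands on Tuesday, May 3, 2022.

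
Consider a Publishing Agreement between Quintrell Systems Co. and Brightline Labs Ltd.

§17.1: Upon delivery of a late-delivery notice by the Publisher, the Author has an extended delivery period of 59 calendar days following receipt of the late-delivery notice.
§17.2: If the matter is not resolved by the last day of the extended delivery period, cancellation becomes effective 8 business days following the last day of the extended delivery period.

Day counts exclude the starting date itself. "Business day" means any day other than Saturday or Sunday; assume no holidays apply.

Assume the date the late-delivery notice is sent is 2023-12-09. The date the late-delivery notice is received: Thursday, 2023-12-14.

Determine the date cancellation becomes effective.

The last day of the extended delivery period: 59 calendar days after 2023-12-14 is 2024-02-11.
The date cancellation becomes effective: 8 business days after Sunday, 2024-02-11, skipping weekends — Feb 12, Feb 13, Feb 14, Feb 15, Feb 16, Feb 19, Feb 20, Feb 21 — lands on Wednesday, 2024-02-21.

2024-02-21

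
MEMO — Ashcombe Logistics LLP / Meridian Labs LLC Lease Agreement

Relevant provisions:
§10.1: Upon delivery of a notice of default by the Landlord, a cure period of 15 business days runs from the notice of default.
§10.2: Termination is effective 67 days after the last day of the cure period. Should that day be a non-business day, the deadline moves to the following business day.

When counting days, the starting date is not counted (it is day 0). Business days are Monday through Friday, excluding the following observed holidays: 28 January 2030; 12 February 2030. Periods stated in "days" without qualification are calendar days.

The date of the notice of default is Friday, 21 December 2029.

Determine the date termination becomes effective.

19 March 2030

The last day of the cure period: 15 business days after Friday, 21 December 2029, skipping weekends — Dec 24, Dec 25, Dec 26, Dec 27, …, Jan 9, Jan 10, Jan 11 — lands on Friday, 11 January 2030.
The date termination becomes effective: 67 calendar days after 11 January 2030 is 19 March 2030. 19 March 2030 is a Tuesday and is not a listed holiday, so no roll-forward applies.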